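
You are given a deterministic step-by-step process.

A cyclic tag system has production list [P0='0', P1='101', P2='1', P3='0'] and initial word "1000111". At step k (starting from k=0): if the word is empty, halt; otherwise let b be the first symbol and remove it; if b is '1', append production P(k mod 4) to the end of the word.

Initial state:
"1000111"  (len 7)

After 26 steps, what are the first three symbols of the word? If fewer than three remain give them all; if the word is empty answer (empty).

(empty)

t=0: "1000111"  (len 7)
t=1: "0001110"  (len 7)
t=2: "001110"  (len 6)
t=3: "01110"  (len 5)
t=4: "1110"  (len 4)
t=5: "1100"  (len 4)
t=6: "100101"  (len 6)
t=7: "001011"  (len 6)
t=8: "01011"  (len 5)
t=9: "1011"  (len 4)
t=10: "011101"  (len 6)
t=11: "11101"  (len 5)
t=12: "11010"  (len 5)
t=13: "10100"  (len 5)
t=14: "0100101"  (len 7)
t=15: "100101"  (len 6)
t=16: "001010"  (len 6)
t=17: "01010"  (len 5)
t=18: "1010"  (len 4)
t=19: "0101"  (len 4)
t=20: "101"  (len 3)
t=21: "010"  (len 3)
t=22: "10"  (len 2)
t=23: "01"  (len 2)
t=24: "1"  (len 1)
t=25: "0"  (len 1)
t=26: (halted — word empty)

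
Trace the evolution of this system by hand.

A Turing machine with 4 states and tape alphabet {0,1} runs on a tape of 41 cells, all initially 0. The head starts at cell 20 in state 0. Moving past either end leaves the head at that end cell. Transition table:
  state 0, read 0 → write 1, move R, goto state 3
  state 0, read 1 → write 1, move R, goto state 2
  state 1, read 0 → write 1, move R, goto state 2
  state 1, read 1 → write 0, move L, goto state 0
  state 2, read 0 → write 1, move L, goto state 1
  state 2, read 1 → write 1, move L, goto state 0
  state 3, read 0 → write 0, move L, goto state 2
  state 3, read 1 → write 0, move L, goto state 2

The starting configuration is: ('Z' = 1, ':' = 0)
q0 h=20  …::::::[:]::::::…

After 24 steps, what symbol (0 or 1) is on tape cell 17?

gen 0: q0 h=20  …::::::[:]::::::…
gen 1: q3 h=21  …:::::Z[:]::::::…
gen 2: q2 h=20  …::::::[Z]::::::…
gen 3: q0 h=19  …::::::[:]Z:::::…
gen 4: q3 h=20  …:::::Z[Z]::::::…
gen 5: q2 h=19  …::::::[Z]::::::…
gen 6: q0 h=18  …::::::[:]Z:::::…
gen 7: q3 h=19  …:::::Z[Z]::::::…
gen 8: q2 h=18  …::::::[Z]::::::…
gen 9: q0 h=17  …::::::[:]Z:::::…
gen 10: q3 h=18  …:::::Z[Z]::::::…
gen 11: q2 h=17  …::::::[Z]::::::…
gen 12: q0 h=16  …::::::[:]Z:::::…
gen 13: q3 h=17  …:::::Z[Z]::::::…
gen 14: q2 h=16  …::::::[Z]::::::…
gen 15: q0 h=15  …::::::[:]Z:::::…
gen 16: q3 h=16  …:::::Z[Z]::::::…
gen 17: q2 h=15  …::::::[Z]::::::…
gen 18: q0 h=14  …::::::[:]Z:::::…
gen 19: q3 h=15  …:::::Z[Z]::::::…
gen 20: q2 h=14  …::::::[Z]::::::…
gen 21: q0 h=13  …::::::[:]Z:::::…
gen 22: q3 h=14  …:::::Z[Z]::::::…
gen 23: q2 h=13  …::::::[Z]::::::…
gen 24: q0 h=12  …::::::[:]Z:::::…

0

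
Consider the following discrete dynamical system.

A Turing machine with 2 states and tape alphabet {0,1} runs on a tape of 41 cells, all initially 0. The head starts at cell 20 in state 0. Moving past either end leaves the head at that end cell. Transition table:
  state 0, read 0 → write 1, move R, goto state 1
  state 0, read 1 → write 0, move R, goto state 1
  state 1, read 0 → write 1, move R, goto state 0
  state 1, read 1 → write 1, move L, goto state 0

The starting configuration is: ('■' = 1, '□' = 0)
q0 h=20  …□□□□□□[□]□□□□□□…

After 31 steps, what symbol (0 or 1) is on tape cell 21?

1

gen 0: q0 h=20  …□□□□□□[□]□□□□□□…
gen 1: q1 h=21  …□□□□□■[□]□□□□□□…
gen 2: q0 h=22  …□□□□■■[□]□□□□□□…
gen 3: q1 h=23  …□□□■■■[□]□□□□□□…
gen 4: q0 h=24  …□□■■■■[□]□□□□□□…
gen 5: q1 h=25  …□■■■■■[□]□□□□□□…
gen 6: q0 h=26  …■■■■■■[□]□□□□□□…
gen 7: q1 h=27  …■■■■■■[□]□□□□□□…
gen 8: q0 h=28  …■■■■■■[□]□□□□□□…
gen 9: q1 h=29  …■■■■■■[□]□□□□□□…
gen 10: q0 h=30  …■■■■■■[□]□□□□□□…
gen 11: q1 h=31  …■■■■■■[□]□□□□□□…
gen 12: q0 h=32  …■■■■■■[□]□□□□□□…
gen 13: q1 h=33  …■■■■■■[□]□□□□□□…
gen 14: q0 h=34  …■■■■■■[□]□□□□□□|
gen 15: q1 h=35  …■■■■■■[□]□□□□□|
gen 16: q0 h=36  …■■■■■■[□]□□□□|
gen 17: q1 h=37  …■■■■■■[□]□□□|
gen 18: q0 h=38  …■■■■■■[□]□□|
gen 19: q1 h=39  …■■■■■■[□]□|
gen 20: q0 h=40  …■■■■■■[□]|
gen 21: q1 h=40  …■■■■■■[■]|
gen 22: q0 h=39  …■■■■■■[■]■|
gen 23: q1 h=40  …■■■■■□[■]|
gen 24: q0 h=39  …■■■■■■[□]■|
gen 25: q1 h=40  …■■■■■■[■]|
gen 26: q0 h=39  …■■■■■■[■]■|
gen 27: q1 h=40  …■■■■■□[■]|
gen 28: q0 h=39  …■■■■■■[□]■|
gen 29: q1 h=40  …■■■■■■[■]|
gen 30: q0 h=39  …■■■■■■[■]■|
gen 31: q1 h=40  …■■■■■□[■]|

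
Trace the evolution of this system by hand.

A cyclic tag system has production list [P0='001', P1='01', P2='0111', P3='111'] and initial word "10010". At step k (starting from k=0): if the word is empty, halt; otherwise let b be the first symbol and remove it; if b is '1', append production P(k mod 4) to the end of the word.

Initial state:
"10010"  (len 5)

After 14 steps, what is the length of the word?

[0] "10010"  (len 5)
[1] "0010001"  (len 7)
[2] "010001"  (len 6)
[3] "10001"  (len 5)
[4] "0001111"  (len 7)
[5] "001111"  (len 6)
[6] "01111"  (len 5)
[7] "1111"  (len 4)
[8] "111111"  (len 6)
[9] "11111001"  (len 8)
[10] "111100101"  (len 9)
[11] "111001010111"  (len 12)
[12] "11001010111111"  (len 14)
[13] "1001010111111001"  (len 16)
[14] "00101011111100101"  (len 17)

17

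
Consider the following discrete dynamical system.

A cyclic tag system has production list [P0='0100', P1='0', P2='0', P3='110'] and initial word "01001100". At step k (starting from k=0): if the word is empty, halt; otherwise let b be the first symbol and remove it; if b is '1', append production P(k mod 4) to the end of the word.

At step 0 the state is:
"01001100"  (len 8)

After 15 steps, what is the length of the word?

t=0: "01001100"  (len 8)
t=1: "1001100"  (len 7)
t=2: "0011000"  (len 7)
t=3: "011000"  (len 6)
t=4: "11000"  (len 5)
t=5: "10000100"  (len 8)
t=6: "00001000"  (len 8)
t=7: "0001000"  (len 7)
t=8: "001000"  (len 6)
t=9: "01000"  (len 5)
t=10: "1000"  (len 4)
t=11: "0000"  (len 4)
t=12: "000"  (len 3)
t=13: "00"  (len 2)
t=14: "0"  (len 1)
t=15: (halted — word empty)

0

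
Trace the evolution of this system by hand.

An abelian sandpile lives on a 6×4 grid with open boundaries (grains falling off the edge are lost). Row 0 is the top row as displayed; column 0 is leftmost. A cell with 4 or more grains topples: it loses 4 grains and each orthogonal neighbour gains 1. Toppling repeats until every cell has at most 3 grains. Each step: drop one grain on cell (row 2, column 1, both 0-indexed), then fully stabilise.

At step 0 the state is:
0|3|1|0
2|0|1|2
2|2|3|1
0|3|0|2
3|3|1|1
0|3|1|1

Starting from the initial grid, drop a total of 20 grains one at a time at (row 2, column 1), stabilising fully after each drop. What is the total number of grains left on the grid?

43

0) 0|3|1|0
2|0|1|2
2|2|3|1
0|3|0|2
3|3|1|1
0|3|1|1
1) 0|3|1|0
2|0|1|2
2|3|3|1
0|3|0|2
3|3|1|1
0|3|1|1
2) 0|3|1|0
2|1|2|2
3|2|0|2
2|1|2|2
0|2|2|1
2|0|2|1
3) 0|3|1|0
2|1|2|2
3|3|0|2
2|1|2|2
0|2|2|1
2|0|2|1
4) 0|3|1|0
3|2|2|2
0|1|1|2
3|2|2|2
0|2|2|1
2|0|2|1
5) 0|3|1|0
3|2|2|2
0|2|1|2
3|2|2|2
0|2|2|1
2|0|2|1
6) 0|3|1|0
3|2|2|2
0|3|1|2
3|2|2|2
0|2|2|1
2|0|2|1
7) 0|3|1|0
3|3|2|2
1|0|2|2
3|3|2|2
0|2|2|1
2|0|2|1
8) 0|3|1|0
3|3|2|2
1|1|2|2
3|3|2|2
0|2|2|1
2|0|2|1
9) 0|3|1|0
3|3|2|2
1|2|2|2
3|3|2|2
0|2|2|1
2|0|2|1
10) 0|3|1|0
3|3|2|2
1|3|2|2
3|3|2|2
0|2|2|1
2|0|2|1
11) 2|0|2|0
1|2|3|2
0|3|3|2
1|1|3|2
1|3|2|1
2|0|2|1
12) 2|1|3|0
2|0|1|3
1|2|2|3
1|3|0|3
1|3|3|1
2|0|2|1
13) 2|1|3|0
2|0|1|3
1|3|2|3
1|3|0|3
1|3|3|1
2|0|2|1
14) 2|1|3|0
2|1|1|3
2|1|3|3
2|1|2|3
2|1|0|2
2|1|3|1
15) 2|1|3|0
2|1|1|3
2|2|3|3
2|1|2|3
2|1|0|2
2|1|3|1
16) 2|1|3|0
2|1|1|3
2|3|3|3
2|1|2|3
2|1|0|2
2|1|3|1
17) 2|1|3|1
2|2|3|0
3|1|2|2
2|3|0|1
2|1|1|3
2|1|3|1
18) 2|1|3|1
2|2|3|0
3|2|2|2
2|3|0|1
2|1|1|3
2|1|3|1
19) 2|1|3|1
2|2|3|0
3|3|2|2
2|3|0|1
2|1|1|3
2|1|3|1
20) 2|1|3|1
3|3|3|0
1|2|3|2
0|1|1|1
3|2|1|3
2|1|3|1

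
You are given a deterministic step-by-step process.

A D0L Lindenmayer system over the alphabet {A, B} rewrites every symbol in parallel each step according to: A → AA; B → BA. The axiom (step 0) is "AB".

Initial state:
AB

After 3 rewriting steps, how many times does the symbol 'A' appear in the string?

k=0  AB
k=1  AABA
k=2  AAAABAAA
k=3  AAAAAAAABAAAAAAA

15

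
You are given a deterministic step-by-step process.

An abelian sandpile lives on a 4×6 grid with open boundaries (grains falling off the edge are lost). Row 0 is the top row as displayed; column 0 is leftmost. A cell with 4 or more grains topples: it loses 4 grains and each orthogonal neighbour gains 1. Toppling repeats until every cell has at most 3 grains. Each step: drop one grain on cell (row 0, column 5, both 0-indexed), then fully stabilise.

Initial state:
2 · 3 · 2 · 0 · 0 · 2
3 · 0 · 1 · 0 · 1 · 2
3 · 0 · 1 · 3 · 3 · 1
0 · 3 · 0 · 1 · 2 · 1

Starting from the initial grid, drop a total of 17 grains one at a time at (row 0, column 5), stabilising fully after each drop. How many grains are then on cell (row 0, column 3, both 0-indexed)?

1

step 0: 2 · 3 · 2 · 0 · 0 · 2
3 · 0 · 1 · 0 · 1 · 2
3 · 0 · 1 · 3 · 3 · 1
0 · 3 · 0 · 1 · 2 · 1
step 1: 2 · 3 · 2 · 0 · 0 · 3
3 · 0 · 1 · 0 · 1 · 2
3 · 0 · 1 · 3 · 3 · 1
0 · 3 · 0 · 1 · 2 · 1
step 2: 2 · 3 · 2 · 0 · 1 · 0
3 · 0 · 1 · 0 · 1 · 3
3 · 0 · 1 · 3 · 3 · 1
0 · 3 · 0 · 1 · 2 · 1
step 3: 2 · 3 · 2 · 0 · 1 · 1
3 · 0 · 1 · 0 · 1 · 3
3 · 0 · 1 · 3 · 3 · 1
0 · 3 · 0 · 1 · 2 · 1
step 4: 2 · 3 · 2 · 0 · 1 · 2
3 · 0 · 1 · 0 · 1 · 3
3 · 0 · 1 · 3 · 3 · 1
0 · 3 · 0 · 1 · 2 · 1
step 5: 2 · 3 · 2 · 0 · 1 · 3
3 · 0 · 1 · 0 · 1 · 3
3 · 0 · 1 · 3 · 3 · 1
0 · 3 · 0 · 1 · 2 · 1
step 6: 2 · 3 · 2 · 0 · 2 · 1
3 · 0 · 1 · 0 · 2 · 0
3 · 0 · 1 · 3 · 3 · 2
0 · 3 · 0 · 1 · 2 · 1
step 7: 2 · 3 · 2 · 0 · 2 · 2
3 · 0 · 1 · 0 · 2 · 0
3 · 0 · 1 · 3 · 3 · 2
0 · 3 · 0 · 1 · 2 · 1
step 8: 2 · 3 · 2 · 0 · 2 · 3
3 · 0 · 1 · 0 · 2 · 0
3 · 0 · 1 · 3 · 3 · 2
0 · 3 · 0 · 1 · 2 · 1
step 9: 2 · 3 · 2 · 0 · 3 · 0
3 · 0 · 1 · 0 · 2 · 1
3 · 0 · 1 · 3 · 3 · 2
0 · 3 · 0 · 1 · 2 · 1
step 10: 2 · 3 · 2 · 0 · 3 · 1
3 · 0 · 1 · 0 · 2 · 1
3 · 0 · 1 · 3 · 3 · 2
0 · 3 · 0 · 1 · 2 · 1
step 11: 2 · 3 · 2 · 0 · 3 · 2
3 · 0 · 1 · 0 · 2 · 1
3 · 0 · 1 · 3 · 3 · 2
0 · 3 · 0 · 1 · 2 · 1
step 12: 2 · 3 · 2 · 0 · 3 · 3
3 · 0 · 1 · 0 · 2 · 1
3 · 0 · 1 · 3 · 3 · 2
0 · 3 · 0 · 1 · 2 · 1
step 13: 2 · 3 · 2 · 1 · 0 · 1
3 · 0 · 1 · 0 · 3 · 2
3 · 0 · 1 · 3 · 3 · 2
0 · 3 · 0 · 1 · 2 · 1
step 14: 2 · 3 · 2 · 1 · 0 · 2
3 · 0 · 1 · 0 · 3 · 2
3 · 0 · 1 · 3 · 3 · 2
0 · 3 · 0 · 1 · 2 · 1
step 15: 2 · 3 · 2 · 1 · 0 · 3
3 · 0 · 1 · 0 · 3 · 2
3 · 0 · 1 · 3 · 3 · 2
0 · 3 · 0 · 1 · 2 · 1
step 16: 2 · 3 · 2 · 1 · 1 · 0
3 · 0 · 1 · 0 · 3 · 3
3 · 0 · 1 · 3 · 3 · 2
0 · 3 · 0 · 1 · 2 · 1
step 17: 2 · 3 · 2 · 1 · 1 · 1
3 · 0 · 1 · 0 · 3 · 3
3 · 0 · 1 · 3 · 3 · 2
0 · 3 · 0 · 1 · 2 · 1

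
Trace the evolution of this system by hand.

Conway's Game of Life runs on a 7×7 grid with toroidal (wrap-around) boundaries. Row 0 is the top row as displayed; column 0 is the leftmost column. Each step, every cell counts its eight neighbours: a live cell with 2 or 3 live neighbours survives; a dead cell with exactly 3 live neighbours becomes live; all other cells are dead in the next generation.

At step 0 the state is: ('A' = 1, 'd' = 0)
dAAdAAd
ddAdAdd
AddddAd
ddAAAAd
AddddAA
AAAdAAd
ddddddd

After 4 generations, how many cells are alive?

0) dAAdAAd
ddAdAdd
AddddAd
ddAAAAd
AddddAA
AAAdAAd
ddddddd
1) dAAdAAd
ddAdAdA
dAAddAA
AAdAddd
Adddddd
AAddAAd
AdddddA
2) dAAdAdd
ddddAdA
ddddAAA
ddddddd
ddAdAdd
dAdddAd
ddAAddd
3) dAAdAAd
AdddAdA
ddddAdA
dddAAdd
ddddddd
dAddAdd
dddAAdd
4) AAAdddA
AAddAdA
AdddAdA
dddAAAd
dddAAdd
dddAAdd
dAddddd

19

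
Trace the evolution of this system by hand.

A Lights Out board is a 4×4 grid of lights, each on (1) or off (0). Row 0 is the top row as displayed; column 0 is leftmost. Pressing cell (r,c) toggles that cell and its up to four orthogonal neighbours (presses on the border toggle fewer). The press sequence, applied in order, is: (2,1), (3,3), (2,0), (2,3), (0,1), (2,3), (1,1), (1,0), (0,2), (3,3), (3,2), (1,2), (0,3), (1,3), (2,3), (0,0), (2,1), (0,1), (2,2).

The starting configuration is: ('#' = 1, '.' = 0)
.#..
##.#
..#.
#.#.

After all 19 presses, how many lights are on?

10

t=0: .#..
##.#
..#.
#.#.
t=1: .#..
#..#
##..
###.
t=2: .#..
#..#
##.#
##.#
t=3: .#..
...#
...#
.#.#
t=4: .#..
....
..#.
.#..
t=5: #.#.
.#..
..#.
.#..
t=6: #.#.
.#.#
...#
.#.#
t=7: ###.
#.##
.#.#
.#.#
t=8: .##.
.###
##.#
.#.#
t=9: ...#
.#.#
##.#
.#.#
t=10: ...#
.#.#
##..
.##.
t=11: ...#
.#.#
###.
...#
t=12: ..##
..#.
##..
...#
t=13: ....
..##
##..
...#
t=14: ...#
....
##.#
...#
t=15: ...#
...#
###.
....
t=16: ##.#
#..#
###.
....
t=17: ##.#
##.#
....
.#..
t=18: ..##
#..#
....
.#..
t=19: ..##
#.##
.###
.##.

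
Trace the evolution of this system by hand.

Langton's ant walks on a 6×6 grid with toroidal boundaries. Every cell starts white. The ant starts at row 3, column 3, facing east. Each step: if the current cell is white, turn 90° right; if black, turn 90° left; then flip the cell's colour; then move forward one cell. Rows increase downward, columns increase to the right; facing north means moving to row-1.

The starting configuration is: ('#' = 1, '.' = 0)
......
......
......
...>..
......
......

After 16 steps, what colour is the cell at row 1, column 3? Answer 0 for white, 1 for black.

step 0: ......
......
......
...>..
......
......
step 1: ......
......
......
...#..
...v..
......
step 2: ......
......
......
...#..
..<#..
......
step 3: ......
......
......
..^#..
..##..
......
step 4: ......
......
......
..#>..
..##..
......
step 5: ......
......
...^..
..#...
..##..
......
step 6: ......
......
...#>.
..#...
..##..
......
step 7: ......
......
...##.
..#.v.
..##..
......
step 8: ......
......
...##.
..#<#.
..##..
......
step 9: ......
......
...^#.
..###.
..##..
......
step 10: ......
......
..<.#.
..###.
..##..
......
step 11: ......
..^...
..#.#.
..###.
..##..
......
step 12: ......
..#>..
..#.#.
..###.
..##..
......
step 13: ......
..##..
..#v#.
..###.
..##..
......
step 14: ......
..##..
..<##.
..###.
..##..
......
step 15: ......
..##..
...##.
..v##.
..##..
......
step 16: ......
..##..
...##.
...>#.
..##..
......

1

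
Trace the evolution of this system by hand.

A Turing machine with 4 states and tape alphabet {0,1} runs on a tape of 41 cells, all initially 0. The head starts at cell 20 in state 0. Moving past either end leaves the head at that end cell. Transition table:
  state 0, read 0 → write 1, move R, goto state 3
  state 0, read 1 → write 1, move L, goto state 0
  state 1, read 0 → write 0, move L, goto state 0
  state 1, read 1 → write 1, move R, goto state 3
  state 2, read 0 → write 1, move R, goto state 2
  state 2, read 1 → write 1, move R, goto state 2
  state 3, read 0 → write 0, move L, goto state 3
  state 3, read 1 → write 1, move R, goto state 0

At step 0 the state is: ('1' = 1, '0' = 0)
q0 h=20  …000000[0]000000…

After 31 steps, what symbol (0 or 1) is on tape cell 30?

[0] q0 h=20  …000000[0]000000…
[1] q3 h=21  …000001[0]000000…
[2] q3 h=20  …000000[1]000000…
[3] q0 h=21  …000001[0]000000…
[4] q3 h=22  …000011[0]000000…
[5] q3 h=21  …000001[1]000000…
[6] q0 h=22  …000011[0]000000…
[7] q3 h=23  …000111[0]000000…
[8] q3 h=22  …000011[1]000000…
[9] q0 h=23  …000111[0]000000…
[10] q3 h=24  …001111[0]000000…
[11] q3 h=23  …000111[1]000000…
[12] q0 h=24  …001111[0]000000…
[13] q3 h=25  …011111[0]000000…
[14] q3 h=24  …001111[1]000000…
[15] q0 h=25  …011111[0]000000…
[16] q3 h=26  …111111[0]000000…
[17] q3 h=25  …011111[1]000000…
[18] q0 h=26  …111111[0]000000…
[19] q3 h=27  …111111[0]000000…
[20] q3 h=26  …111111[1]000000…
[21] q0 h=27  …111111[0]000000…
[22] q3 h=28  …111111[0]000000…
[23] q3 h=27  …111111[1]000000…
[24] q0 h=28  …111111[0]000000…
[25] q3 h=29  …111111[0]000000…
[26] q3 h=28  …111111[1]000000…
[27] q0 h=29  …111111[0]000000…
[28] q3 h=30  …111111[0]000000…
[29] q3 h=29  …111111[1]000000…
[30] q0 h=30  …111111[0]000000…
[31] q3 h=31  …111111[0]000000…

1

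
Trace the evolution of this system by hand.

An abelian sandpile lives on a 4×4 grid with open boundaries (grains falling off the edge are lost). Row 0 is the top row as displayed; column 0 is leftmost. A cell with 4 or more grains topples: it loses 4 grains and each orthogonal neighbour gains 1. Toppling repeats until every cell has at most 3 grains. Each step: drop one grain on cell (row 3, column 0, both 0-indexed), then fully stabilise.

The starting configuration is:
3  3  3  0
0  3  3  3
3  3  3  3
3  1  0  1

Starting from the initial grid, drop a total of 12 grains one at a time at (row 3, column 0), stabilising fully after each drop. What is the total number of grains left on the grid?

29

step 0: 3  3  3  0
0  3  3  3
3  3  3  3
3  1  0  1
step 1: 0  2  1  2
3  2  3  1
1  2  2  1
1  3  1  2
step 2: 0  2  1  2
3  2  3  1
1  2  2  1
2  3  1  2
step 3: 0  2  1  2
3  2  3  1
1  2  2  1
3  3  1  2
step 4: 0  2  1  2
3  2  3  1
2  3  2  1
1  0  2  2
step 5: 0  2  1  2
3  2  3  1
2  3  2  1
2  0  2  2
step 6: 0  2  1  2
3  2  3  1
2  3  2  1
3  0  2  2
step 7: 0  2  1  2
3  2  3  1
3  3  2  1
0  1  2  2
step 8: 0  2  1  2
3  2  3  1
3  3  2  1
1  1  2  2
step 9: 0  2  1  2
3  2  3  1
3  3  2  1
2  1  2  2
step 10: 0  2  1  2
3  2  3  1
3  3  2  1
3  1  2  2
step 11: 1  3  2  2
1  1  1  2
2  2  0  2
1  3  3  2
step 12: 1  3  2  2
1  1  1  2
2  2  0  2
2  3  3  2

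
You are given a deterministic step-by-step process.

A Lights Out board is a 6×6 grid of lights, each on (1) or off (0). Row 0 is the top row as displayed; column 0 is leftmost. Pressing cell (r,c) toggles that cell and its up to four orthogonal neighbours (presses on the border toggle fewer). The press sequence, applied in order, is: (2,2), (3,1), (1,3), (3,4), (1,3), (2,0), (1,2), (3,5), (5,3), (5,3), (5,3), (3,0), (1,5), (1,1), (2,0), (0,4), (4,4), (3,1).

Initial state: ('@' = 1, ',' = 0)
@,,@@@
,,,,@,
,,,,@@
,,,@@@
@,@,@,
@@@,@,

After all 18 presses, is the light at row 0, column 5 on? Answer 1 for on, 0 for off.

0) @,,@@@
,,,,@,
,,,,@@
,,,@@@
@,@,@,
@@@,@,
1) @,,@@@
,,@,@,
,@@@@@
,,@@@@
@,@,@,
@@@,@,
2) @,,@@@
,,@,@,
,,@@@@
@@,@@@
@@@,@,
@@@,@,
3) @,,,@@
,,,@,,
,,@,@@
@@,@@@
@@@,@,
@@@,@,
4) @,,,@@
,,,@,,
,,@,,@
@@,,,,
@@@,,,
@@@,@,
5) @,,@@@
,,@,@,
,,@@,@
@@,,,,
@@@,,,
@@@,@,
6) @,,@@@
@,@,@,
@@@@,@
,@,,,,
@@@,,,
@@@,@,
7) @,@@@@
@@,@@,
@@,@,@
,@,,,,
@@@,,,
@@@,@,
8) @,@@@@
@@,@@,
@@,@,,
,@,,@@
@@@,,@
@@@,@,
9) @,@@@@
@@,@@,
@@,@,,
,@,,@@
@@@@,@
@@,@,,
10) @,@@@@
@@,@@,
@@,@,,
,@,,@@
@@@,,@
@@@,@,
11) @,@@@@
@@,@@,
@@,@,,
,@,,@@
@@@@,@
@@,@,,
12) @,@@@@
@@,@@,
,@,@,,
@,,,@@
,@@@,@
@@,@,,
13) @,@@@,
@@,@,@
,@,@,@
@,,,@@
,@@@,@
@@,@,,
14) @@@@@,
,,@@,@
,,,@,@
@,,,@@
,@@@,@
@@,@,,
15) @@@@@,
@,@@,@
@@,@,@
,,,,@@
,@@@,@
@@,@,,
16) @@@,,@
@,@@@@
@@,@,@
,,,,@@
,@@@,@
@@,@,,
17) @@@,,@
@,@@@@
@@,@,@
,,,,,@
,@@,@,
@@,@@,
18) @@@,,@
@,@@@@
@,,@,@
@@@,,@
,,@,@,
@@,@@,

1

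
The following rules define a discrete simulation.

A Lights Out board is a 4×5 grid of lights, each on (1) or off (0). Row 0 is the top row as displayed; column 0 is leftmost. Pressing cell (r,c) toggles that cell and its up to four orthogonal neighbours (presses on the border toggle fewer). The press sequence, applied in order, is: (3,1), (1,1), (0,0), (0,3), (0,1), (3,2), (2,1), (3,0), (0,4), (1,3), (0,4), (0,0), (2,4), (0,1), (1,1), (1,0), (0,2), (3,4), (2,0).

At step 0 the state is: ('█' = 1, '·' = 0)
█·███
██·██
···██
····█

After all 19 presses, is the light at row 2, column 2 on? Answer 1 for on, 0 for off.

0

k=0  █·███
██·██
···██
····█
k=1  █·███
██·██
·█·██
███·█
k=2  █████
··███
···██
███·█
k=3  ··███
█·███
···██
███·█
k=4  ·····
█·█·█
···██
███·█
k=5  ███··
███·█
···██
███·█
k=6  ███··
███·█
··███
█··██
k=7  ███··
█·█·█
██·██
██·██
k=8  ███··
█·█·█
·█·██
···██
k=9  █████
█·█··
·█·██
···██
k=10  ███·█
█··██
·█··█
···██
k=11  ████·
█··█·
·█··█
···██
k=12  ··██·
···█·
·█··█
···██
k=13  ··██·
···██
·█·█·
···█·
k=14  ██·█·
·█·██
·█·█·
···█·
k=15  █··█·
█·███
···█·
···█·
k=16  ···█·
·████
█··█·
···█·
k=17  ·██··
·█·██
█··█·
···█·
k=18  ·██··
·█·██
█··██
····█
k=19  ·██··
██·██
·█·██
█···█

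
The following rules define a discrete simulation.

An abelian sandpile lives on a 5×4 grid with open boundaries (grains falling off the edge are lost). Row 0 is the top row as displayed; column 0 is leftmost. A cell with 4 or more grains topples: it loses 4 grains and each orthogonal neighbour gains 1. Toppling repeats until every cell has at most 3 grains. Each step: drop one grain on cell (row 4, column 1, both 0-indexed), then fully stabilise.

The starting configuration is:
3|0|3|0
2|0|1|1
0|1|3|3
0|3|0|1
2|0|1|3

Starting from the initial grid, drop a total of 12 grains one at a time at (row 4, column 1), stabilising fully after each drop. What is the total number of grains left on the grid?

t=0: 3|0|3|0
2|0|1|1
0|1|3|3
0|3|0|1
2|0|1|3
t=1: 3|0|3|0
2|0|1|1
0|1|3|3
0|3|0|1
2|1|1|3
t=2: 3|0|3|0
2|0|1|1
0|1|3|3
0|3|0|1
2|2|1|3
t=3: 3|0|3|0
2|0|1|1
0|1|3|3
0|3|0|1
2|3|1|3
t=4: 3|0|3|0
2|0|1|1
0|2|3|3
1|0|1|1
3|1|2|3
t=5: 3|0|3|0
2|0|1|1
0|2|3|3
1|0|1|1
3|2|2|3
t=6: 3|0|3|0
2|0|1|1
0|2|3|3
1|0|1|1
3|3|2|3
t=7: 3|0|3|0
2|0|1|1
0|2|3|3
2|1|1|1
0|1|3|3
t=8: 3|0|3|0
2|0|1|1
0|2|3|3
2|1|1|1
0|2|3|3
t=9: 3|0|3|0
2|0|1|1
0|2|3|3
2|1|1|1
0|3|3|3
t=10: 3|0|3|0
2|0|1|1
0|2|3|3
2|2|2|2
1|1|1|0
t=11: 3|0|3|0
2|0|1|1
0|2|3|3
2|2|2|2
1|2|1|0
t=12: 3|0|3|0
2|0|1|1
0|2|3|3
2|2|2|2
1|3|1|0

31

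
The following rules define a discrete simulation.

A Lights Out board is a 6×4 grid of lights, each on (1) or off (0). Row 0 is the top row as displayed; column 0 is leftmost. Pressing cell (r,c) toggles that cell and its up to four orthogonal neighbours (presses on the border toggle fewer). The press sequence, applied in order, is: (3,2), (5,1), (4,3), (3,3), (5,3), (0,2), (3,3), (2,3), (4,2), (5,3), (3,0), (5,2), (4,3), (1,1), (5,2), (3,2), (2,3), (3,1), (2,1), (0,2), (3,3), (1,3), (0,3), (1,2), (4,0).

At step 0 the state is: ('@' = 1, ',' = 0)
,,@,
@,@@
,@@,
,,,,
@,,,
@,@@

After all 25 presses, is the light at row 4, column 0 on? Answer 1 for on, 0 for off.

step 0: ,,@,
@,@@
,@@,
,,,,
@,,,
@,@@
step 1: ,,@,
@,@@
,@,,
,@@@
@,@,
@,@@
step 2: ,,@,
@,@@
,@,,
,@@@
@@@,
,@,@
step 3: ,,@,
@,@@
,@,,
,@@,
@@,@
,@,,
step 4: ,,@,
@,@@
,@,@
,@,@
@@,,
,@,,
step 5: ,,@,
@,@@
,@,@
,@,@
@@,@
,@@@
step 6: ,@,@
@,,@
,@,@
,@,@
@@,@
,@@@
step 7: ,@,@
@,,@
,@,,
,@@,
@@,,
,@@@
step 8: ,@,@
@,,,
,@@@
,@@@
@@,,
,@@@
step 9: ,@,@
@,,,
,@@@
,@,@
@,@@
,@,@
step 10: ,@,@
@,,,
,@@@
,@,@
@,@,
,@@,
step 11: ,@,@
@,,,
@@@@
@,,@
,,@,
,@@,
step 12: ,@,@
@,,,
@@@@
@,,@
,,,,
,,,@
step 13: ,@,@
@,,,
@@@@
@,,,
,,@@
,,,,
step 14: ,,,@
,@@,
@,@@
@,,,
,,@@
,,,,
step 15: ,,,@
,@@,
@,@@
@,,,
,,,@
,@@@
step 16: ,,,@
,@@,
@,,@
@@@@
,,@@
,@@@
step 17: ,,,@
,@@@
@,@,
@@@,
,,@@
,@@@
step 18: ,,,@
,@@@
@@@,
,,,,
,@@@
,@@@
step 19: ,,,@
,,@@
,,,,
,@,,
,@@@
,@@@
step 20: ,@@,
,,,@
,,,,
,@,,
,@@@
,@@@
step 21: ,@@,
,,,@
,,,@
,@@@
,@@,
,@@@
step 22: ,@@@
,,@,
,,,,
,@@@
,@@,
,@@@
step 23: ,@,,
,,@@
,,,,
,@@@
,@@,
,@@@
step 24: ,@@,
,@,,
,,@,
,@@@
,@@,
,@@@
step 25: ,@@,
,@,,
,,@,
@@@@
@,@,
@@@@

1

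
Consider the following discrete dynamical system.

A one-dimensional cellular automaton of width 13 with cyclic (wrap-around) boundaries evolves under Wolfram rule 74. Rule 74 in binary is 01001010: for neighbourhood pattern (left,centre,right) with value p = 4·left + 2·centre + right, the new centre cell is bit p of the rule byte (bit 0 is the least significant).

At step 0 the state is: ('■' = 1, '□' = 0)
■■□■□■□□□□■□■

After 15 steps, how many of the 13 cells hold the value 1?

gen 0: ■■□■□■□□□□■□■
gen 1: □■□□□□□□□■□□■
gen 2: □□□□□□□□■□□■□
gen 3: □□□□□□□■□□■□□
gen 4: □□□□□□■□□■□□□
gen 5: □□□□□■□□■□□□□
gen 6: □□□□■□□■□□□□□
gen 7: □□□■□□■□□□□□□
gen 8: □□■□□■□□□□□□□
gen 9: □■□□■□□□□□□□□
gen 10: ■□□■□□□□□□□□□
gen 11: □□■□□□□□□□□□■
gen 12: □■□□□□□□□□□■□
gen 13: ■□□□□□□□□□■□□
gen 14: □□□□□□□□□■□□■
gen 15: □□□□□□□□■□□■□

2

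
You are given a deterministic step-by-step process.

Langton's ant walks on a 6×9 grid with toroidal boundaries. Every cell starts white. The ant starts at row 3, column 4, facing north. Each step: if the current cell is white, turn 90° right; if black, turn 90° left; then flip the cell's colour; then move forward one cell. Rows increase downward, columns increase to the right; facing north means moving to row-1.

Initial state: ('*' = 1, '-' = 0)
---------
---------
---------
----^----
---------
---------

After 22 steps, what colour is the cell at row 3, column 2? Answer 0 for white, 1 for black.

k=0  ---------
---------
---------
----^----
---------
---------
k=1  ---------
---------
---------
----*>---
---------
---------
k=2  ---------
---------
---------
----**---
-----v---
---------
k=3  ---------
---------
---------
----**---
----<*---
---------
k=4  ---------
---------
---------
----^*---
----**---
---------
k=5  ---------
---------
---------
---<-*---
----**---
---------
k=6  ---------
---------
---^-----
---*-*---
----**---
---------
k=7  ---------
---------
---*>----
---*-*---
----**---
---------
k=8  ---------
---------
---**----
---*v*---
----**---
---------
k=9  ---------
---------
---**----
---<**---
----**---
---------
k=10  ---------
---------
---**----
----**---
---v**---
---------
k=11  ---------
---------
---**----
----**---
--<***---
---------
k=12  ---------
---------
---**----
--^-**---
--****---
---------
k=13  ---------
---------
---**----
--*>**---
--****---
---------
k=14  ---------
---------
---**----
--****---
--*v**---
---------
k=15  ---------
---------
---**----
--****---
--*->*---
---------
k=16  ---------
---------
---**----
--**^*---
--*--*---
---------
k=17  ---------
---------
---**----
--*<-*---
--*--*---
---------
k=18  ---------
---------
---**----
--*--*---
--*v-*---
---------
k=19  ---------
---------
---**----
--*--*---
--<*-*---
---------
k=20  ---------
---------
---**----
--*--*---
---*-*---
--v------
k=21  ---------
---------
---**----
--*--*---
---*-*---
-<*------
k=22  ---------
---------
---**----
--*--*---
-^-*-*---
-**------

1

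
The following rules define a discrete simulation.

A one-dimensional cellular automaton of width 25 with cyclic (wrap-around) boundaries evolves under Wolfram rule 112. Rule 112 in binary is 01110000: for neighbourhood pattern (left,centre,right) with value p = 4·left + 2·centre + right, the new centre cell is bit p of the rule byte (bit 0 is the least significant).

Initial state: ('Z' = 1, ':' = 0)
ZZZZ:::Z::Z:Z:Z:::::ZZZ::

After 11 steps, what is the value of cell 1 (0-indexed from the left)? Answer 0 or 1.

step 0: ZZZZ:::Z::Z:Z:Z:::::ZZZ::
step 1: :::ZZ:::Z::Z:Z:Z::::::ZZ:
step 2: ::::ZZ:::Z::Z:Z:Z::::::ZZ
step 3: Z::::ZZ:::Z::Z:Z:Z::::::Z
step 4: ZZ::::ZZ:::Z::Z:Z:Z::::::
step 5: :ZZ::::ZZ:::Z::Z:Z:Z:::::
step 6: ::ZZ::::ZZ:::Z::Z:Z:Z::::
step 7: :::ZZ::::ZZ:::Z::Z:Z:Z:::
step 8: ::::ZZ::::ZZ:::Z::Z:Z:Z::
step 9: :::::ZZ::::ZZ:::Z::Z:Z:Z:
step 10: ::::::ZZ::::ZZ:::Z::Z:Z:Z
step 11: Z::::::ZZ::::ZZ:::Z::Z:Z:

0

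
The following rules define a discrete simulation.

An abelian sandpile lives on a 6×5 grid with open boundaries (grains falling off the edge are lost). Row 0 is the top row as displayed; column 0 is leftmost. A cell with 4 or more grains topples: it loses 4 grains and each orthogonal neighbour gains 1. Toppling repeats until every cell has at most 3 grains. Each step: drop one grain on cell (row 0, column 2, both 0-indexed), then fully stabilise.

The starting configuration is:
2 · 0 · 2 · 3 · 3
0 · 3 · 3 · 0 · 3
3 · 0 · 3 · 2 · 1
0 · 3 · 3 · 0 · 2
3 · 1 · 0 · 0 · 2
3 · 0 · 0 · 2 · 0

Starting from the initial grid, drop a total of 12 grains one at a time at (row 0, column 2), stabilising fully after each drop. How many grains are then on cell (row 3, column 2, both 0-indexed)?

k=0  2 · 0 · 2 · 3 · 3
0 · 3 · 3 · 0 · 3
3 · 0 · 3 · 2 · 1
0 · 3 · 3 · 0 · 2
3 · 1 · 0 · 0 · 2
3 · 0 · 0 · 2 · 0
k=1  2 · 0 · 3 · 3 · 3
0 · 3 · 3 · 0 · 3
3 · 0 · 3 · 2 · 1
0 · 3 · 3 · 0 · 2
3 · 1 · 0 · 0 · 2
3 · 0 · 0 · 2 · 0
k=2  2 · 2 · 2 · 1 · 1
1 · 0 · 2 · 3 · 0
3 · 3 · 1 · 3 · 2
1 · 0 · 1 · 1 · 2
3 · 2 · 1 · 0 · 2
3 · 0 · 0 · 2 · 0
k=3  2 · 2 · 3 · 1 · 1
1 · 0 · 2 · 3 · 0
3 · 3 · 1 · 3 · 2
1 · 0 · 1 · 1 · 2
3 · 2 · 1 · 0 · 2
3 · 0 · 0 · 2 · 0
k=4  2 · 3 · 0 · 2 · 1
1 · 0 · 3 · 3 · 0
3 · 3 · 1 · 3 · 2
1 · 0 · 1 · 1 · 2
3 · 2 · 1 · 0 · 2
3 · 0 · 0 · 2 · 0
k=5  2 · 3 · 1 · 2 · 1
1 · 0 · 3 · 3 · 0
3 · 3 · 1 · 3 · 2
1 · 0 · 1 · 1 · 2
3 · 2 · 1 · 0 · 2
3 · 0 · 0 · 2 · 0
k=6  2 · 3 · 2 · 2 · 1
1 · 0 · 3 · 3 · 0
3 · 3 · 1 · 3 · 2
1 · 0 · 1 · 1 · 2
3 · 2 · 1 · 0 · 2
3 · 0 · 0 · 2 · 0
k=7  2 · 3 · 3 · 2 · 1
1 · 0 · 3 · 3 · 0
3 · 3 · 1 · 3 · 2
1 · 0 · 1 · 1 · 2
3 · 2 · 1 · 0 · 2
3 · 0 · 0 · 2 · 0
k=8  3 · 0 · 3 · 0 · 2
1 · 2 · 1 · 2 · 1
3 · 3 · 3 · 0 · 3
1 · 0 · 1 · 2 · 2
3 · 2 · 1 · 0 · 2
3 · 0 · 0 · 2 · 0
k=9  3 · 1 · 0 · 1 · 2
1 · 2 · 2 · 2 · 1
3 · 3 · 3 · 0 · 3
1 · 0 · 1 · 2 · 2
3 · 2 · 1 · 0 · 2
3 · 0 · 0 · 2 · 0
k=10  3 · 1 · 1 · 1 · 2
1 · 2 · 2 · 2 · 1
3 · 3 · 3 · 0 · 3
1 · 0 · 1 · 2 · 2
3 · 2 · 1 · 0 · 2
3 · 0 · 0 · 2 · 0
k=11  3 · 1 · 2 · 1 · 2
1 · 2 · 2 · 2 · 1
3 · 3 · 3 · 0 · 3
1 · 0 · 1 · 2 · 2
3 · 2 · 1 · 0 · 2
3 · 0 · 0 · 2 · 0
k=12  3 · 1 · 3 · 1 · 2
1 · 2 · 2 · 2 · 1
3 · 3 · 3 · 0 · 3
1 · 0 · 1 · 2 · 2
3 · 2 · 1 · 0 · 2
3 · 0 · 0 · 2 · 0

1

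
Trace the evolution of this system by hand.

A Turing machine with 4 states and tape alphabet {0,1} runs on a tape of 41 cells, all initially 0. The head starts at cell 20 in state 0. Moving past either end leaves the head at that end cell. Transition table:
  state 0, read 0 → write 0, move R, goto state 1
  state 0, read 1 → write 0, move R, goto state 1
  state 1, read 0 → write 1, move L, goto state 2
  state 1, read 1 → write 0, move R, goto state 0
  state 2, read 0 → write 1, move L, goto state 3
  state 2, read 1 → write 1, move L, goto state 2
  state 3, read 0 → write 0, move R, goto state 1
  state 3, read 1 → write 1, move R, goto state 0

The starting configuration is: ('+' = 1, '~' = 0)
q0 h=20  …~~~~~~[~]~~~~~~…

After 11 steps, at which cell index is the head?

23

t=0: q0 h=20  …~~~~~~[~]~~~~~~…
t=1: q1 h=21  …~~~~~~[~]~~~~~~…
t=2: q2 h=20  …~~~~~~[~]+~~~~~…
t=3: q3 h=19  …~~~~~~[~]++~~~~…
t=4: q1 h=20  …~~~~~~[+]+~~~~~…
t=5: q0 h=21  …~~~~~~[+]~~~~~~…
t=6: q1 h=22  …~~~~~~[~]~~~~~~…
t=7: q2 h=21  …~~~~~~[~]+~~~~~…
t=8: q3 h=20  …~~~~~~[~]++~~~~…
t=9: q1 h=21  …~~~~~~[+]+~~~~~…
t=10: q0 h=22  …~~~~~~[+]~~~~~~…
t=11: q1 h=23  …~~~~~~[~]~~~~~~…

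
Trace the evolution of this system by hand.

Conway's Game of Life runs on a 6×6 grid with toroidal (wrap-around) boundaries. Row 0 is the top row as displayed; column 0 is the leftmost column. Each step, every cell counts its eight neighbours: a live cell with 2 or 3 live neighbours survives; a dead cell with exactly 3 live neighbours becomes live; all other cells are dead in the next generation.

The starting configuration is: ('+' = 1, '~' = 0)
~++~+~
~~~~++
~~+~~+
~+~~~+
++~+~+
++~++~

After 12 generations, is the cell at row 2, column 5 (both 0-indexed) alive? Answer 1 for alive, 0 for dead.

1

0) ~++~+~
~~~~++
~~+~~+
~+~~~+
++~+~+
++~++~
1) ~++~~~
+++~++
~~~~~+
~+~~~+
~~~+~~
~~~~~~
2) ~~++~+
~~++++
~~+~~~
+~~~+~
~~~~~~
~~+~~~
3) ~+~~~+
~+~~~+
~++~~~
~~~~~~
~~~~~~
~~++~~
4) ~+~~+~
~+~~~~
+++~~~
~~~~~~
~~~~~~
~~+~~~
5) ~++~~~
~~~~~~
+++~~~
~+~~~~
~~~~~~
~~~~~~
6) ~~~~~~
+~~~~~
+++~~~
+++~~~
~~~~~~
~~~~~~
7) ~~~~~~
+~~~~~
~~+~~+
+~+~~~
~+~~~~
~~~~~~
8) ~~~~~~
~~~~~~
+~~~~+
+~+~~~
~+~~~~
~~~~~~
9) ~~~~~~
~~~~~~
++~~~+
+~~~~+
~+~~~~
~~~~~~
10) ~~~~~~
+~~~~~
~+~~~+
~~~~~+
+~~~~~
~~~~~~
11) ~~~~~~
+~~~~~
~~~~~+
~~~~~+
~~~~~~
~~~~~~
12) ~~~~~~
~~~~~~
+~~~~+
~~~~~~
~~~~~~
~~~~~~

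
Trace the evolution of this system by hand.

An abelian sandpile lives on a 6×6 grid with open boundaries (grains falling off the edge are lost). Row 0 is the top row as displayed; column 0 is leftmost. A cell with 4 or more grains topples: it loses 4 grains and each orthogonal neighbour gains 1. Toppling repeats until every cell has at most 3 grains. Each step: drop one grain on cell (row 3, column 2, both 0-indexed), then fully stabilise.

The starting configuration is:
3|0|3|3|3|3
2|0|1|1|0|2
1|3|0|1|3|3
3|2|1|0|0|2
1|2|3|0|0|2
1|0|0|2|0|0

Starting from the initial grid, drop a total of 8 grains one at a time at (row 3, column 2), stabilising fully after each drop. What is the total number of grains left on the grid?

58

t=0: 3|0|3|3|3|3
2|0|1|1|0|2
1|3|0|1|3|3
3|2|1|0|0|2
1|2|3|0|0|2
1|0|0|2|0|0
t=1: 3|0|3|3|3|3
2|0|1|1|0|2
1|3|0|1|3|3
3|2|2|0|0|2
1|2|3|0|0|2
1|0|0|2|0|0
t=2: 3|0|3|3|3|3
2|0|1|1|0|2
1|3|0|1|3|3
3|2|3|0|0|2
1|2|3|0|0|2
1|0|0|2|0|0
t=3: 3|0|3|3|3|3
2|0|1|1|0|2
1|3|1|1|3|3
3|3|1|1|0|2
1|3|0|1|0|2
1|0|1|2|0|0
t=4: 3|0|3|3|3|3
2|0|1|1|0|2
1|3|1|1|3|3
3|3|2|1|0|2
1|3|0|1|0|2
1|0|1|2|0|0
t=5: 3|0|3|3|3|3
2|0|1|1|0|2
1|3|1|1|3|3
3|3|3|1|0|2
1|3|0|1|0|2
1|0|1|2|0|0
t=6: 3|0|3|3|3|3
2|1|1|1|0|2
3|0|3|1|3|3
0|3|1|2|0|2
3|0|2|1|0|2
1|1|1|2|0|0
t=7: 3|0|3|3|3|3
2|1|1|1|0|2
3|0|3|1|3|3
0|3|2|2|0|2
3|0|2|1|0|2
1|1|1|2|0|0
t=8: 3|0|3|3|3|3
2|1|1|1|0|2
3|0|3|1|3|3
0|3|3|2|0|2
3|0|2|1|0|2
1|1|1|2|0|0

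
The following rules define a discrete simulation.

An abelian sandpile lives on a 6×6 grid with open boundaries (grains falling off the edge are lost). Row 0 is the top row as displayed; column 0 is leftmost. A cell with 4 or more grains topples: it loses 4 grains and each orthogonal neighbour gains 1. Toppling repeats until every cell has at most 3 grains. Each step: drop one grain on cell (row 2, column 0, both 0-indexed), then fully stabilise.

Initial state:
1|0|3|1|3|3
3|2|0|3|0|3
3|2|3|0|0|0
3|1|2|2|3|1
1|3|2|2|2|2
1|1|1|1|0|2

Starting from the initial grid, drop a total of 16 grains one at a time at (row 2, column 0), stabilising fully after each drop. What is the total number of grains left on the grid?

t=0: 1|0|3|1|3|3
3|2|0|3|0|3
3|2|3|0|0|0
3|1|2|2|3|1
1|3|2|2|2|2
1|1|1|1|0|2
t=1: 2|0|3|1|3|3
0|3|0|3|0|3
2|3|3|0|0|0
0|2|2|2|3|1
2|3|2|2|2|2
1|1|1|1|0|2
t=2: 2|0|3|1|3|3
0|3|0|3|0|3
3|3|3|0|0|0
0|2|2|2|3|1
2|3|2|2|2|2
1|1|1|1|0|2
t=3: 2|1|3|1|3|3
2|0|2|3|0|3
1|2|0|1|0|0
1|3|3|2|3|1
2|3|2|2|2|2
1|1|1|1|0|2
t=4: 2|1|3|1|3|3
2|0|2|3|0|3
2|2|0|1|0|0
1|3|3|2|3|1
2|3|2|2|2|2
1|1|1|1|0|2
t=5: 2|1|3|1|3|3
2|0|2|3|0|3
3|2|0|1|0|0
1|3|3|2|3|1
2|3|2|2|2|2
1|1|1|1|0|2
t=6: 2|1|3|1|3|3
3|0|2|3|0|3
0|3|0|1|0|0
2|3|3|2|3|1
2|3|2|2|2|2
1|1|1|1|0|2
t=7: 2|1|3|1|3|3
3|0|2|3|0|3
1|3|0|1|0|0
2|3|3|2|3|1
2|3|2|2|2|2
1|1|1|1|0|2
t=8: 2|1|3|1|3|3
3|0|2|3|0|3
2|3|0|1|0|0
2|3|3|2|3|1
2|3|2|2|2|2
1|1|1|1|0|2
t=9: 2|1|3|1|3|3
3|0|2|3|0|3
3|3|0|1|0|0
2|3|3|2|3|1
2|3|2|2|2|2
1|1|1|1|0|2
t=10: 3|1|3|1|3|3
0|2|2|3|0|3
3|1|2|1|0|0
1|3|1|3|3|1
0|2|0|3|2|2
2|2|2|1|0|2
t=11: 3|1|3|1|3|3
1|2|2|3|0|3
0|2|2|1|0|0
2|3|1|3|3|1
0|2|0|3|2|2
2|2|2|1|0|2
t=12: 3|1|3|1|3|3
1|2|2|3|0|3
1|2|2|1|0|0
2|3|1|3|3|1
0|2|0|3|2|2
2|2|2|1|0|2
t=13: 3|1|3|1|3|3
1|2|2|3|0|3
2|2|2|1|0|0
2|3|1|3|3|1
0|2|0|3|2|2
2|2|2|1|0|2
t=14: 3|1|3|1|3|3
1|2|2|3|0|3
3|2|2|1|0|0
2|3|1|3|3|1
0|2|0|3|2|2
2|2|2|1|0|2
t=15: 3|1|3|1|3|3
2|2|2|3|0|3
0|3|2|1|0|0
3|3|1|3|3|1
0|2|0|3|2|2
2|2|2|1|0|2
t=16: 3|1|3|1|3|3
2|2|2|3|0|3
1|3|2|1|0|0
3|3|1|3|3|1
0|2|0|3|2|2
2|2|2|1|0|2

65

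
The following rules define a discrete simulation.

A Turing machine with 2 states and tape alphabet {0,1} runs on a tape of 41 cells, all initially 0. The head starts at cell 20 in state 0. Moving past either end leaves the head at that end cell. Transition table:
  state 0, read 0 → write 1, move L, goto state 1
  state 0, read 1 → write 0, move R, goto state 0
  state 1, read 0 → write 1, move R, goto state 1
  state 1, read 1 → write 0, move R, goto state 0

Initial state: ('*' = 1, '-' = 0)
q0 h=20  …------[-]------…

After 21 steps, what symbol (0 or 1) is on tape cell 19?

gen 0: q0 h=20  …------[-]------…
gen 1: q1 h=19  …------[-]*-----…
gen 2: q1 h=20  …-----*[*]------…
gen 3: q0 h=21  …----*-[-]------…
gen 4: q1 h=20  …-----*[-]*-----…
gen 5: q1 h=21  …----**[*]------…
gen 6: q0 h=22  …---**-[-]------…
gen 7: q1 h=21  …----**[-]*-----…
gen 8: q1 h=22  …---***[*]------…
gen 9: q0 h=23  …--***-[-]------…
gen 10: q1 h=22  …---***[-]*-----…
gen 11: q1 h=23  …--****[*]------…
gen 12: q0 h=24  …-****-[-]------…
gen 13: q1 h=23  …--****[-]*-----…
gen 14: q1 h=24  …-*****[*]------…
gen 15: q0 h=25  …*****-[-]------…
gen 16: q1 h=24  …-*****[-]*-----…
gen 17: q1 h=25  …******[*]------…
gen 18: q0 h=26  …*****-[-]------…
gen 19: q1 h=25  …******[-]*-----…
gen 20: q1 h=26  …******[*]------…
gen 21: q0 h=27  …*****-[-]------…

1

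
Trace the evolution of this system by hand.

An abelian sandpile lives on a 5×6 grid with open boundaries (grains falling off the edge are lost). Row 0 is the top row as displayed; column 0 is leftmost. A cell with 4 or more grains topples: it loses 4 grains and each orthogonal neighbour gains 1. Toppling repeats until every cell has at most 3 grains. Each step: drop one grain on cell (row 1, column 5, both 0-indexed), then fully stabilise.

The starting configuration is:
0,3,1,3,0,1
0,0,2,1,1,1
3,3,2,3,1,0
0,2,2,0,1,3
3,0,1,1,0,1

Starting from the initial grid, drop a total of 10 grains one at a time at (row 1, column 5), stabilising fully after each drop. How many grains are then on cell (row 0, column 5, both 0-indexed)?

step 0: 0,3,1,3,0,1
0,0,2,1,1,1
3,3,2,3,1,0
0,2,2,0,1,3
3,0,1,1,0,1
step 1: 0,3,1,3,0,1
0,0,2,1,1,2
3,3,2,3,1,0
0,2,2,0,1,3
3,0,1,1,0,1
step 2: 0,3,1,3,0,1
0,0,2,1,1,3
3,3,2,3,1,0
0,2,2,0,1,3
3,0,1,1,0,1
step 3: 0,3,1,3,0,2
0,0,2,1,2,0
3,3,2,3,1,1
0,2,2,0,1,3
3,0,1,1,0,1
step 4: 0,3,1,3,0,2
0,0,2,1,2,1
3,3,2,3,1,1
0,2,2,0,1,3
3,0,1,1,0,1
step 5: 0,3,1,3,0,2
0,0,2,1,2,2
3,3,2,3,1,1
0,2,2,0,1,3
3,0,1,1,0,1
step 6: 0,3,1,3,0,2
0,0,2,1,2,3
3,3,2,3,1,1
0,2,2,0,1,3
3,0,1,1,0,1
step 7: 0,3,1,3,0,3
0,0,2,1,3,0
3,3,2,3,1,2
0,2,2,0,1,3
3,0,1,1,0,1
step 8: 0,3,1,3,0,3
0,0,2,1,3,1
3,3,2,3,1,2
0,2,2,0,1,3
3,0,1,1,0,1
step 9: 0,3,1,3,0,3
0,0,2,1,3,2
3,3,2,3,1,2
0,2,2,0,1,3
3,0,1,1,0,1
step 10: 0,3,1,3,0,3
0,0,2,1,3,3
3,3,2,3,1,2
0,2,2,0,1,3
3,0,1,1,0,1

3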